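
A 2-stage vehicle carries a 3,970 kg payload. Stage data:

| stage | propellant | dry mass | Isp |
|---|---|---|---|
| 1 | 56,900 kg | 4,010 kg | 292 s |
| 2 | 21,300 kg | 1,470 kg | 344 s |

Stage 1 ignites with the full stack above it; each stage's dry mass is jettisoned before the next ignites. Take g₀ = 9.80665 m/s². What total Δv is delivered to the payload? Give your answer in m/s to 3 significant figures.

Ignition mass of stage 1 = 56,900+4,010 + 21,300+1,470 + 3,970 = 87,650 kg.
Stage 1: m₀ = 87,650 kg, m_f = 87,650 − 56,900 = 30,750 kg; Δv = 292×9.80665×ln(2.85) = 2863.5×1.0475 ≈ 2999 m/s.
Stage 2: m₀ = 26,740 kg, m_f = 26,740 − 21,300 = 5,440 kg; Δv = 344×9.80665×ln(4.915) = 3373.5×1.5924 ≈ 5372 m/s.
Total Δv = 2999 + 5372 = 8371 m/s.

Δv ≈ 8370 m/s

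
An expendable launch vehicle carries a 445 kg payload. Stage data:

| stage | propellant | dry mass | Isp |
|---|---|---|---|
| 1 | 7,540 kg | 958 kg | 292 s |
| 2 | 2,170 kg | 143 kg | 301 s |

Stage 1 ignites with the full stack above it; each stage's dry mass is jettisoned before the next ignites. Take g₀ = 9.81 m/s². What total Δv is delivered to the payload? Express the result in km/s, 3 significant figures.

Ignition mass of stage 1 = 7,540+958 + 2,170+143 + 445 = 11,256 kg.
Stage 1: m₀ = 11,256 kg, m_f = 11,256 − 7,540 = 3,716 kg; Δv = 292×9.81×ln(3.029) = 2864.5×1.1083 ≈ 3175 m/s.
Stage 2: m₀ = 2,758 kg, m_f = 2,758 − 2,170 = 588 kg; Δv = 301×9.81×ln(4.69) = 2952.8×1.5455 ≈ 4564 m/s.
Total Δv = 3175 + 4564 = 7739 m/s.

Δv ≈ 7.74 km/s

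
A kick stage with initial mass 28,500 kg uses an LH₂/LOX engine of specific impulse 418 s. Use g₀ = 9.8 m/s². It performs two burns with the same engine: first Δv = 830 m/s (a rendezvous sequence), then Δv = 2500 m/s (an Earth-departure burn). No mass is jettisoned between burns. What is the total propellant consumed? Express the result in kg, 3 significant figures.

v_e = Isp · g₀ = 418 × 9.8 = 4096.4 m/s.
After the first burn: m = 28500 × exp(−830/4096.4) = 28500 × 0.81659 = 23,272.8 kg.
After the second burn: m = 23,272.8 × exp(−2500/4096.4) = 23,272.8 × 0.54319 = 12,641.6 kg.
Total propellant = m₀ − m_final = 28500 − 12,641.6 = 15,858.4 kg.

total propellant consumed ≈ 15900 kg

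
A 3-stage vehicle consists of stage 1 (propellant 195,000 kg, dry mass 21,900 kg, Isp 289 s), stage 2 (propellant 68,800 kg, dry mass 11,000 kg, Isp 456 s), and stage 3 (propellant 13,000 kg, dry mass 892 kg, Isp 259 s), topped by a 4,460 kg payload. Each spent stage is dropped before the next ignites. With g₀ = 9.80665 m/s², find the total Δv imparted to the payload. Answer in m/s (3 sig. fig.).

Δv ≈ 11300 m/s

Ignition mass of stage 1 = 195,000+21,900 + 68,800+11,000 + 13,000+892 + 4,460 = 315,052 kg.
Stage 1: m₀ = 315,052 kg, m_f = 315,052 − 195,000 = 120,052 kg; Δv = 289×9.80665×ln(2.624) = 2834.1×0.9648 ≈ 2734 m/s.
Stage 2: m₀ = 98,152 kg, m_f = 98,152 − 68,800 = 29,352 kg; Δv = 456×9.80665×ln(3.344) = 4471.8×1.2072 ≈ 5398 m/s.
Stage 3: m₀ = 18,352 kg, m_f = 18,352 − 13,000 = 5,352 kg; Δv = 259×9.80665×ln(3.429) = 2539.9×1.2323 ≈ 3130 m/s.
Total Δv = 2734 + 5398 + 3130 = 11262 m/s.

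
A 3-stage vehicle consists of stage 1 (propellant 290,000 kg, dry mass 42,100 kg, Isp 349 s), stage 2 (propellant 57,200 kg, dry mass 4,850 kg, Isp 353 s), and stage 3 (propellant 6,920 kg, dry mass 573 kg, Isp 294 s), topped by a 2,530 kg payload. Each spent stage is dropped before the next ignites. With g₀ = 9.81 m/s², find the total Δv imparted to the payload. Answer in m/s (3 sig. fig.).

Δv ≈ 13200 m/s

Ignition mass of stage 1 = 290,000+42,100 + 57,200+4,850 + 6,920+573 + 2,530 = 404,173 kg.
Stage 1: m₀ = 404,173 kg, m_f = 404,173 − 290,000 = 114,173 kg; Δv = 349×9.81×ln(3.54) = 3423.7×1.2641 ≈ 4328 m/s.
Stage 2: m₀ = 72,073 kg, m_f = 72,073 − 57,200 = 14,873 kg; Δv = 353×9.81×ln(4.846) = 3462.9×1.5781 ≈ 5465 m/s.
Stage 3: m₀ = 10,023 kg, m_f = 10,023 − 6,920 = 3,103 kg; Δv = 294×9.81×ln(3.23) = 2884.1×1.1725 ≈ 3382 m/s.
Total Δv = 4328 + 5465 + 3382 = 13175 m/s.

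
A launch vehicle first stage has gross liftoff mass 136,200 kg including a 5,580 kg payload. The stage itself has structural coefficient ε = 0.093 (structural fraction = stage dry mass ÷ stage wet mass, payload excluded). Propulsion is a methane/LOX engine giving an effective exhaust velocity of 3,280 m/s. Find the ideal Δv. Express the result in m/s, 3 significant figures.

Stage wet mass = m₀ − payload = 136,200 − 5,580 = 130,620 kg.
Stage dry mass = ε × stage wet mass = 0.093 × 130,620 = 12,147.7 kg.
Burnout mass m_f = stage dry + payload = 12,147.7 + 5,580 = 17,727.7 kg.
Δv = v_e · ln(136,200/17,727.7) = 3280.0 × ln(7.683) = 3280.0 × 2.0390 ≈ 6688 m/s.

Δv ≈ 6690 m/s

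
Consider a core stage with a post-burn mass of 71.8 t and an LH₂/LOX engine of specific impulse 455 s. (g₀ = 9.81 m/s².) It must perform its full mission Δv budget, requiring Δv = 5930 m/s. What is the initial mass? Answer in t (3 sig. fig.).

initial mass ≈ 271 t

v_e = Isp · g₀ = 455 × 9.81 = 4463.6 m/s.
m₀/m_f = exp(Δv / v_e) = exp(5930 / 4463.6) = exp(1.3285) = 3.7755.
m₀ = m_f × 3.7755 = 71.8 × 3.7755 = 271.081 t.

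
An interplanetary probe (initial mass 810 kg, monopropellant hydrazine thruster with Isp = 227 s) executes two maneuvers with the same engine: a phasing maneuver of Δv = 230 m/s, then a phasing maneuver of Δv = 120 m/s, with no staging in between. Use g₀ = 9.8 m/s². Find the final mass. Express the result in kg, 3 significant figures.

final mass ≈ 692 kg

v_e = Isp · g₀ = 227 × 9.8 = 2224.6 m/s.
After the first burn: m = 810 × exp(−230/2224.6) = 810 × 0.90178 = 730.442 kg.
After the second burn: m = 730.442 × exp(−120/2224.6) = 730.442 × 0.94749 = 692.086 kg.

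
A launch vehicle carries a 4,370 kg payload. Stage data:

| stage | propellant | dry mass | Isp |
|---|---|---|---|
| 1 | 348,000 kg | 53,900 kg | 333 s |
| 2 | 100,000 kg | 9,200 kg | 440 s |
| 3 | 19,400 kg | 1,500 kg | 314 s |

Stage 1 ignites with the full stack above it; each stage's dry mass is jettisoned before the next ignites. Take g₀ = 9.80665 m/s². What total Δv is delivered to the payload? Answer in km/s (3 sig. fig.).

Δv ≈ 13.8 km/s

Ignition mass of stage 1 = 348,000+53,900 + 100,000+9,200 + 19,400+1,500 + 4,370 = 536,370 kg.
Stage 1: m₀ = 536,370 kg, m_f = 536,370 − 348,000 = 188,370 kg; Δv = 333×9.80665×ln(2.847) = 3265.6×1.0464 ≈ 3417 m/s.
Stage 2: m₀ = 134,470 kg, m_f = 134,470 − 100,000 = 34,470 kg; Δv = 440×9.80665×ln(3.901) = 4314.9×1.3613 ≈ 5874 m/s.
Stage 3: m₀ = 25,270 kg, m_f = 25,270 − 19,400 = 5,870 kg; Δv = 314×9.80665×ln(4.305) = 3079.3×1.4598 ≈ 4495 m/s.
Total Δv = 3417 + 5874 + 4495 = 13786 m/s.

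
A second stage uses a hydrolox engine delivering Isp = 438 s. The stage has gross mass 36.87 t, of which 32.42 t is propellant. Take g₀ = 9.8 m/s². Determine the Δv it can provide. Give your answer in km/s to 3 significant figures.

Δv ≈ 9.08 km/s

v_e = Isp · g₀ = 438 × 9.8 = 4292.4 m/s.
m_f = m₀ − m_prop = 36.87 − 32.42 = 4.45 t.
From the ideal rocket equation, Δv = v_e · ln(m₀/m_f) = 4292.4 × ln(8.285) = 4292.4 × 2.1145 ≈ 9076.3 m/s.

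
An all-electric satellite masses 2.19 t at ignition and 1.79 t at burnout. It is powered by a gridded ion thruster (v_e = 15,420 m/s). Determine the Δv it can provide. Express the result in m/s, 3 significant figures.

Δv ≈ 3110 m/s

Rocket equation: Δv = v_e · ln(m₀/m_f) = 15420.0 × ln(1.223) = 15420.0 × 0.2017 ≈ 3110.0 m/s.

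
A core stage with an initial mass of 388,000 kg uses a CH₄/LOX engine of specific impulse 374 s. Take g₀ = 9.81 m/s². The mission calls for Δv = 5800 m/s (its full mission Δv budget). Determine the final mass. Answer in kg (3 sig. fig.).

final mass ≈ 79900 kg

v_e = Isp · g₀ = 374 × 9.81 = 3668.9 m/s.
From the ideal rocket equation, m₀/m_f = exp(Δv / v_e) = exp(5800 / 3668.9) = exp(1.5808) = 4.8590.
m_f = m₀ / 4.8590 = 388,000 / 4.8590 = 79,851.8 kg.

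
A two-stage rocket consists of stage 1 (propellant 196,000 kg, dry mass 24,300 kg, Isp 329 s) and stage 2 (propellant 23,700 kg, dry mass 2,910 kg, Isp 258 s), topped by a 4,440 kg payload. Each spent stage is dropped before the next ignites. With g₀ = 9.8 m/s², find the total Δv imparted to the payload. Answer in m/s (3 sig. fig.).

Δv ≈ 8520 m/s

Ignition mass of stage 1 = 196,000+24,300 + 23,700+2,910 + 4,440 = 251,350 kg.
Stage 1: m₀ = 251,350 kg, m_f = 251,350 − 196,000 = 55,350 kg; Δv = 329×9.8×ln(4.541) = 3224.2×1.5132 ≈ 4879 m/s.
Stage 2: m₀ = 31,050 kg, m_f = 31,050 − 23,700 = 7,350 kg; Δv = 258×9.8×ln(4.224) = 2528.4×1.4409 ≈ 3643 m/s.
Total Δv = 4879 + 3643 = 8522 m/s.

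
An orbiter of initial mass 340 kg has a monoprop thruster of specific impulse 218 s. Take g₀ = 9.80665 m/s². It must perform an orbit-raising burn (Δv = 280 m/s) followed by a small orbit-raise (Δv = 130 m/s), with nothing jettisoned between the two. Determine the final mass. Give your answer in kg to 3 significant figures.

v_e = Isp · g₀ = 218 × 9.80665 = 2137.8 m/s.
After the first burn: m = 340 × exp(−280/2137.8) = 340 × 0.87724 = 298.262 kg.
After the second burn: m = 298.262 × exp(−130/2137.8) = 298.262 × 0.94100 = 280.665 kg.

final mass ≈ 281 kg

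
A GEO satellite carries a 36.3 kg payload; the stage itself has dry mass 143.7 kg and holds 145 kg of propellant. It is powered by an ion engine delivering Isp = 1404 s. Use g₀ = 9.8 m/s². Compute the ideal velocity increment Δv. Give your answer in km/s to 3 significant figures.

Δv ≈ 8.13 km/s

v_e = Isp · g₀ = 1404 × 9.8 = 13759.2 m/s.
m₀ = payload + dry + propellant = 36.3 + 143.7 + 145 = 325 kg.
m_f = payload + dry = 36.3 + 143.7 = 180 kg.
By the Tsiolkovsky rocket equation, Δv = v_e · ln(m₀/m_f) = 13759.2 × ln(1.806) = 13759.2 × 0.5909 ≈ 8129.9 m/s.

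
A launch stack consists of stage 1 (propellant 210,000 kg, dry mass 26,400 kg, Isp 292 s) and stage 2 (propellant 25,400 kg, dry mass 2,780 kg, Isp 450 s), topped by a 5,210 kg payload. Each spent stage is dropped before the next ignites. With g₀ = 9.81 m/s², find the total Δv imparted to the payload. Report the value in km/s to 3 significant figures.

Δv ≈ 10.6 km/s

Ignition mass of stage 1 = 210,000+26,400 + 25,400+2,780 + 5,210 = 269,790 kg.
Stage 1: m₀ = 269,790 kg, m_f = 269,790 − 210,000 = 59,790 kg; Δv = 292×9.81×ln(4.512) = 2864.5×1.5068 ≈ 4316 m/s.
Stage 2: m₀ = 33,390 kg, m_f = 33,390 − 25,400 = 7,990 kg; Δv = 450×9.81×ln(4.179) = 4414.5×1.4301 ≈ 6313 m/s.
Total Δv = 4316 + 6313 = 10629 m/s.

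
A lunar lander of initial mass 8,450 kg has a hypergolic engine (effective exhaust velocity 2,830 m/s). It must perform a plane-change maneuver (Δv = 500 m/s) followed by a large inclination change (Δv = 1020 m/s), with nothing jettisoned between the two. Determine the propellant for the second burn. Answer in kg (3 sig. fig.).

propellant for the second burn ≈ 2140 kg

After the first burn: m = 8450 × exp(−500/2830.0) = 8450 × 0.83805 = 7,081.52 kg.
After the second burn: m = 7,081.52 × exp(−1020/2830.0) = 7,081.52 × 0.69738 = 4,938.51 kg.
Second-burn propellant = 7,081.52 − 4,938.51 = 2,143.01 kg.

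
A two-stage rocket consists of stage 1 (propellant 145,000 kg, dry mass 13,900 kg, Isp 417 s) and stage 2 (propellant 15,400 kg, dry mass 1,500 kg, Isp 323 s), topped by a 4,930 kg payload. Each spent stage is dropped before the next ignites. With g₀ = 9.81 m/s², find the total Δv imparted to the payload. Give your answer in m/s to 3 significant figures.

Ignition mass of stage 1 = 145,000+13,900 + 15,400+1,500 + 4,930 = 180,730 kg.
Stage 1: m₀ = 180,730 kg, m_f = 180,730 − 145,000 = 35,730 kg; Δv = 417×9.81×ln(5.058) = 4090.8×1.6210 ≈ 6631 m/s.
Stage 2: m₀ = 21,830 kg, m_f = 21,830 − 15,400 = 6,430 kg; Δv = 323×9.81×ln(3.395) = 3168.6×1.2223 ≈ 3873 m/s.
Total Δv = 6631 + 3873 = 10504 m/s.

Δv ≈ 10500 m/s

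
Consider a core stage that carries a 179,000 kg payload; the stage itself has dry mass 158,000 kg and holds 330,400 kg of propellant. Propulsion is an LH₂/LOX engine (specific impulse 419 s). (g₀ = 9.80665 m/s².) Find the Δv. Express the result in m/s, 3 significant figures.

Δv ≈ 2810 m/s

v_e = Isp · g₀ = 419 × 9.80665 = 4109.0 m/s.
m₀ = payload + dry + propellant = 179,000 + 158,000 + 330,400 = 667,400 kg.
m_f = payload + dry = 179,000 + 158,000 = 337,000 kg.
From the ideal rocket equation, Δv = v_e · ln(m₀/m_f) = 4109.0 × ln(1.98) = 4109.0 × 0.6833 ≈ 2807.7 m/s.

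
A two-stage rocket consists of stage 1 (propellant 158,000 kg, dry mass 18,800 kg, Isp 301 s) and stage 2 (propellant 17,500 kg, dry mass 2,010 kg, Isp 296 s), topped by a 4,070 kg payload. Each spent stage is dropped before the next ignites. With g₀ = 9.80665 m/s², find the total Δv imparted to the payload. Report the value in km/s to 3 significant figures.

Ignition mass of stage 1 = 158,000+18,800 + 17,500+2,010 + 4,070 = 200,380 kg.
Stage 1: m₀ = 200,380 kg, m_f = 200,380 − 158,000 = 42,380 kg; Δv = 301×9.80665×ln(4.728) = 2951.8×1.5535 ≈ 4586 m/s.
Stage 2: m₀ = 23,580 kg, m_f = 23,580 − 17,500 = 6,080 kg; Δv = 296×9.80665×ln(3.878) = 2902.8×1.3554 ≈ 3934 m/s.
Total Δv = 4586 + 3934 = 8520 m/s.

Δv ≈ 8.52 km/s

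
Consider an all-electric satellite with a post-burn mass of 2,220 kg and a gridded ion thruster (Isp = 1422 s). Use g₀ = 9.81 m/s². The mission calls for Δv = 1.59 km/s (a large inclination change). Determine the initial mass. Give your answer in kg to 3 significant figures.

initial mass ≈ 2490 kg

v_e = Isp · g₀ = 1422 × 9.81 = 13949.8 m/s.
m₀/m_f = exp(Δv / v_e) = exp(1590 / 13949.8) = exp(0.1140) = 1.1207.
m₀ = m_f × 1.1207 = 2,220 × 1.1207 = 2,487.95 kg.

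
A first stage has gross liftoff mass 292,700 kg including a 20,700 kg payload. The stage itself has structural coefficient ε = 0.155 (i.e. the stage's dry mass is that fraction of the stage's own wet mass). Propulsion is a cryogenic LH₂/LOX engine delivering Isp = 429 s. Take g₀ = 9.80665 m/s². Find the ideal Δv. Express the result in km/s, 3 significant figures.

Δv ≈ 6.47 km/s

Stage wet mass = m₀ − payload = 292,700 − 20,700 = 272,000 kg.
Stage dry mass = ε × stage wet mass = 0.155 × 272,000 = 42,160 kg.
Burnout mass m_f = stage dry + payload = 42,160 + 20,700 = 62,860 kg.
v_e = Isp · g₀ = 429 × 9.80665 = 4207.1 m/s.
From the ideal rocket equation, Δv = v_e · ln(292,700/62,860) = 4207.1 × ln(4.656) = 4207.1 × 1.5382 ≈ 6471 m/s.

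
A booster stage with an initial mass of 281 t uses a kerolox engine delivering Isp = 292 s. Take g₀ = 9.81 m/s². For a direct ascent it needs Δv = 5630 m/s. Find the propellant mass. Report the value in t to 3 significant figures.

propellant mass ≈ 242 t

v_e = Isp · g₀ = 292 × 9.81 = 2864.5 m/s.
By the Tsiolkovsky rocket equation, m₀/m_f = exp(Δv / v_e) = exp(5630 / 2864.5) = exp(1.9654) = 7.1379.
m_f = 281 / 7.1379 = 39.3673 t, so propellant = m₀ − m_f = 281 − 39.3673 = 241.6327 t.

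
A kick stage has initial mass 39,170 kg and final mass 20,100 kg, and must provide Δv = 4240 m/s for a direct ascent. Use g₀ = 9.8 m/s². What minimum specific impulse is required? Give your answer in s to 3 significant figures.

ln(m₀/m_f) = ln(39170/20100) = ln(1.949) = 0.6672.
v_e = Δv / ln(m₀/m_f) = 4240 / 0.6672 = 6355.0 m/s.
Isp = v_e / g₀ = 6355.0 / 9.8 = 648.5 s.

Isp ≈ 648 s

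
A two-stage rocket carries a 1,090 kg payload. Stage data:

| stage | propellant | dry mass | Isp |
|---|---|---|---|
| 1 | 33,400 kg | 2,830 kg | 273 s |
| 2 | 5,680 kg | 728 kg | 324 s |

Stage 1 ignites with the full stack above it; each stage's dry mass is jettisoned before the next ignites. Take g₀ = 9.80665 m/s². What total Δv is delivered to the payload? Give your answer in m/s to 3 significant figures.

Δv ≈ 8370 m/s

Ignition mass of stage 1 = 33,400+2,830 + 5,680+728 + 1,090 = 43,728 kg.
Stage 1: m₀ = 43,728 kg, m_f = 43,728 − 33,400 = 10,328 kg; Δv = 273×9.80665×ln(4.234) = 2677.2×1.4431 ≈ 3864 m/s.
Stage 2: m₀ = 7,498 kg, m_f = 7,498 − 5,680 = 1,818 kg; Δv = 324×9.80665×ln(4.124) = 3177.4×1.4169 ≈ 4502 m/s.
Total Δv = 3864 + 4502 = 8366 m/s.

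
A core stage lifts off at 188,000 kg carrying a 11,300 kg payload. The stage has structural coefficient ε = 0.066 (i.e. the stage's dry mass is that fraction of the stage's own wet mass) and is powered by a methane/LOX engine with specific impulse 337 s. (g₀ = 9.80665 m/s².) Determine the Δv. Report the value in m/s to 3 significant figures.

Δv ≈ 6950 m/s

Stage wet mass = m₀ − payload = 188,000 − 11,300 = 176,700 kg.
Stage dry mass = ε × stage wet mass = 0.066 × 176,700 = 11,662.2 kg.
Burnout mass m_f = stage dry + payload = 11,662.2 + 11,300 = 22,962.2 kg.
v_e = Isp · g₀ = 337 × 9.80665 = 3304.8 m/s.
Δv = v_e · ln(188,000/22,962.2) = 3304.8 × ln(8.187) = 3304.8 × 2.1026 ≈ 6949 m/s.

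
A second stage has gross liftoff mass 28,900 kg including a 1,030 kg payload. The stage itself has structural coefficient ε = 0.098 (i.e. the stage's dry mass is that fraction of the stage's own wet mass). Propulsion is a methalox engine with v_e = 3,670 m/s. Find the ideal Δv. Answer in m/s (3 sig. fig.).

Δv ≈ 7480 m/s

Stage wet mass = m₀ − payload = 28,900 − 1,030 = 27,870 kg.
Stage dry mass = ε × stage wet mass = 0.098 × 27,870 = 2,731.26 kg.
Burnout mass m_f = stage dry + payload = 2,731.26 + 1,030 = 3,761.26 kg.
By the Tsiolkovsky rocket equation, Δv = v_e · ln(28,900/3,761.26) = 3670.0 × ln(7.684) = 3670.0 × 2.0391 ≈ 7483 m/s.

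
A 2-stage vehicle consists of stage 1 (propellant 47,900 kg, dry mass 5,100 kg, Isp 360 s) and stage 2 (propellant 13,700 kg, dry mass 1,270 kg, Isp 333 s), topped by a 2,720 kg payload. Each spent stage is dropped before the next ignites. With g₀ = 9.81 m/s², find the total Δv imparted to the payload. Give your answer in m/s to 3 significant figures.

Δv ≈ 8860 m/s

Ignition mass of stage 1 = 47,900+5,100 + 13,700+1,270 + 2,720 = 70,690 kg.
Stage 1: m₀ = 70,690 kg, m_f = 70,690 − 47,900 = 22,790 kg; Δv = 360×9.81×ln(3.102) = 3531.6×1.1320 ≈ 3998 m/s.
Stage 2: m₀ = 17,690 kg, m_f = 17,690 − 13,700 = 3,990 kg; Δv = 333×9.81×ln(4.434) = 3266.7×1.4892 ≈ 4865 m/s.
Total Δv = 3998 + 4865 = 8863 m/s.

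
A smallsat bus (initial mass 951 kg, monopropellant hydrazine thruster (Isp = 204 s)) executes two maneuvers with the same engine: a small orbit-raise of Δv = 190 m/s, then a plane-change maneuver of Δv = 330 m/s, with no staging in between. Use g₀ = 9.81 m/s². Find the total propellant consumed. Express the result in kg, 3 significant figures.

total propellant consumed ≈ 218 kg

v_e = Isp · g₀ = 204 × 9.81 = 2001.2 m/s.
After the first burn: m = 951 × exp(−190/2001.2) = 951 × 0.90943 = 864.868 kg.
After the second burn: m = 864.868 × exp(−330/2001.2) = 864.868 × 0.84798 = 733.391 kg.
Total propellant = m₀ − m_final = 951 − 733.391 = 217.609 kg.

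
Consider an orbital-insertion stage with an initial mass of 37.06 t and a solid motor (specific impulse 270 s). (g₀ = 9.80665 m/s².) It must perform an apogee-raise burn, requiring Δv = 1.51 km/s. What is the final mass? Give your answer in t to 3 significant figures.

v_e = Isp · g₀ = 270 × 9.80665 = 2647.8 m/s.
m₀/m_f = exp(Δv / v_e) = exp(1510 / 2647.8) = exp(0.5703) = 1.7688.
m_f = m₀ / 1.7688 = 37.06 / 1.7688 = 20.9521 t.

final mass ≈ 21.0 t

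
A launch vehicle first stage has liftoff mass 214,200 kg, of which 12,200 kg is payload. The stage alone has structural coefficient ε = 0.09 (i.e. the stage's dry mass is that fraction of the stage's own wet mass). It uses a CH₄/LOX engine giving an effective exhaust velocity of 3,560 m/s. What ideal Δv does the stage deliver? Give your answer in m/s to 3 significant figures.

Δv ≈ 6950 m/s

Stage wet mass = m₀ − payload = 214,200 − 12,200 = 202,000 kg.
Stage dry mass = ε × stage wet mass = 0.09 × 202,000 = 18,180 kg.
Burnout mass m_f = stage dry + payload = 18,180 + 12,200 = 30,380 kg.
By the Tsiolkovsky rocket equation, Δv = v_e · ln(214,200/30,380) = 3560.0 × ln(7.051) = 3560.0 × 1.9531 ≈ 6953 m/s.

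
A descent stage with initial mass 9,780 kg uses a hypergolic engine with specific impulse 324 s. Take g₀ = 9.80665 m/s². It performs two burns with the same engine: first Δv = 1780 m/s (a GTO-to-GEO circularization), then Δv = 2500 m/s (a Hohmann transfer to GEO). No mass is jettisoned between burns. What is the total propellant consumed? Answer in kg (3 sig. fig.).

v_e = Isp · g₀ = 324 × 9.80665 = 3177.4 m/s.
After the first burn: m = 9780 × exp(−1780/3177.4) = 9780 × 0.57109 = 5,585.26 kg.
After the second burn: m = 5,585.26 × exp(−2500/3177.4) = 5,585.26 × 0.45529 = 2,542.91 kg.
Total propellant = m₀ − m_final = 9780 − 2,542.91 = 7,237.09 kg.

total propellant consumed ≈ 7240 kg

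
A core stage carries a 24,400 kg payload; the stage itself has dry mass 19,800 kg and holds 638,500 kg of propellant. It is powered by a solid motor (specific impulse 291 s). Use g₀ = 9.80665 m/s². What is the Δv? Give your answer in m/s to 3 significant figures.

v_e = Isp · g₀ = 291 × 9.80665 = 2853.7 m/s.
m₀ = payload + dry + propellant = 24,400 + 19,800 + 638,500 = 682,700 kg.
m_f = payload + dry = 24,400 + 19,800 = 44,200 kg.
Using Δv = v_e ln(m₀/m_f): Δv = v_e · ln(m₀/m_f) = 2853.7 × ln(15.45) = 2853.7 × 2.7373 ≈ 7811.6 m/s.

Δv ≈ 7810 m/s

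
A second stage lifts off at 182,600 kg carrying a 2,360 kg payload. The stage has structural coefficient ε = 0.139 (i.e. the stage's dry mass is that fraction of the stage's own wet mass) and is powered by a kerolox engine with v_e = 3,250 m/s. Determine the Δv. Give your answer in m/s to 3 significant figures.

Stage wet mass = m₀ − payload = 182,600 − 2,360 = 180,240 kg.
Stage dry mass = ε × stage wet mass = 0.139 × 180,240 = 25,053.4 kg.
Burnout mass m_f = stage dry + payload = 25,053.4 + 2,360 = 27,413.4 kg.
By the Tsiolkovsky rocket equation, Δv = v_e · ln(182,600/27,413.4) = 3250.0 × ln(6.661) = 3250.0 × 1.8963 ≈ 6163 m/s.

Δv ≈ 6160 m/s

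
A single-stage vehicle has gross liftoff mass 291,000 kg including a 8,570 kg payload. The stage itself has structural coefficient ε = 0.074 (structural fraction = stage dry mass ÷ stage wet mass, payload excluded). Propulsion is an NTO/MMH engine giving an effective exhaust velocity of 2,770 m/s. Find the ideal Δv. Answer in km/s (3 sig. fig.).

Stage wet mass = m₀ − payload = 291,000 − 8,570 = 282,430 kg.
Stage dry mass = ε × stage wet mass = 0.074 × 282,430 = 20,899.8 kg.
Burnout mass m_f = stage dry + payload = 20,899.8 + 8,570 = 29,469.8 kg.
Δv = v_e · ln(291,000/29,469.8) = 2770.0 × ln(9.875) = 2770.0 × 2.2900 ≈ 6343 m/s.

Δv ≈ 6.34 km/s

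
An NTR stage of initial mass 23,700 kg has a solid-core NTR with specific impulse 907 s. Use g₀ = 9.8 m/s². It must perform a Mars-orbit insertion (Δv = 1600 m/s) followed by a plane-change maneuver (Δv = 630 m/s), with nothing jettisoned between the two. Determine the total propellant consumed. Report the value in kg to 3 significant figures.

total propellant consumed ≈ 5260 kg

v_e = Isp · g₀ = 907 × 9.8 = 8888.6 m/s.
After the first burn: m = 23700 × exp(−1600/8888.6) = 23700 × 0.83527 = 19,795.9 kg.
After the second burn: m = 19,795.9 × exp(−630/8888.6) = 19,795.9 × 0.93158 = 18,441.5 kg.
Total propellant = m₀ − m_final = 23700 − 18,441.5 = 5,258.5 kg.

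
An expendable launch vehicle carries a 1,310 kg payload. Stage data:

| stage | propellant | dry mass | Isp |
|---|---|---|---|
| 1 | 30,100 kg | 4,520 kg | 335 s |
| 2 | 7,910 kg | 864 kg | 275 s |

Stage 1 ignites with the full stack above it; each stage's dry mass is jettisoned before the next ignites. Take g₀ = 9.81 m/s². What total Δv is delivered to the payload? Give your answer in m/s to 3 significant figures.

Ignition mass of stage 1 = 30,100+4,520 + 7,910+864 + 1,310 = 44,704 kg.
Stage 1: m₀ = 44,704 kg, m_f = 44,704 − 30,100 = 14,604 kg; Δv = 335×9.81×ln(3.061) = 3286.4×1.1188 ≈ 3677 m/s.
Stage 2: m₀ = 10,084 kg, m_f = 10,084 − 7,910 = 2,174 kg; Δv = 275×9.81×ln(4.638) = 2697.8×1.5344 ≈ 4139 m/s.
Total Δv = 3677 + 4139 = 7816 m/s.

Δv ≈ 7820 m/s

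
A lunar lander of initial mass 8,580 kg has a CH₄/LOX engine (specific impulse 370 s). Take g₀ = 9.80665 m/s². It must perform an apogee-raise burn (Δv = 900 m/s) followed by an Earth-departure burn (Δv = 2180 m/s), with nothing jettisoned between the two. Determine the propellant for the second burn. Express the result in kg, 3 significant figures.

propellant for the second burn ≈ 3020 kg

v_e = Isp · g₀ = 370 × 9.80665 = 3628.5 m/s.
After the first burn: m = 8580 × exp(−900/3628.5) = 8580 × 0.78033 = 6,695.23 kg.
After the second burn: m = 6,695.23 × exp(−2180/3628.5) = 6,695.23 × 0.54837 = 3,671.46 kg.
Second-burn propellant = 6,695.23 − 3,671.46 = 3,023.77 kg.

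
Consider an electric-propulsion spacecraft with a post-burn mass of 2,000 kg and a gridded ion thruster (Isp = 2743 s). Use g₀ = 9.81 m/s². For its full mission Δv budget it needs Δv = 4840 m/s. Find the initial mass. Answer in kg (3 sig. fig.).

initial mass ≈ 2390 kg

v_e = Isp · g₀ = 2743 × 9.81 = 26908.8 m/s.
Rocket equation: m₀/m_f = exp(Δv / v_e) = exp(4840 / 26908.8) = exp(0.1799) = 1.1971.
m₀ = m_f × 1.1971 = 2,000 × 1.1971 = 2,394.2 kg.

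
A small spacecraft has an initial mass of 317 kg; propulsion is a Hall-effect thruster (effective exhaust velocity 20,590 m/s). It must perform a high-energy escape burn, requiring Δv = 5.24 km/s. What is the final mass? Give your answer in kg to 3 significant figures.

Using Δv = v_e ln(m₀/m_f): m₀/m_f = exp(Δv / v_e) = exp(5240 / 20590.0) = exp(0.2545) = 1.2898.
m_f = m₀ / 1.2898 = 317 / 1.2898 = 245.775 kg.

final mass ≈ 246 kg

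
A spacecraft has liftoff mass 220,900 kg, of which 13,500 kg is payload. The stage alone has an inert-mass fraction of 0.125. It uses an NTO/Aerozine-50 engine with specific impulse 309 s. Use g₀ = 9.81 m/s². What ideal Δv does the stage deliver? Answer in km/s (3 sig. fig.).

Stage wet mass = m₀ − payload = 220,900 − 13,500 = 207,400 kg.
Stage dry mass = ε × stage wet mass = 0.125 × 207,400 = 25,925 kg.
Burnout mass m_f = stage dry + payload = 25,925 + 13,500 = 39,425 kg.
v_e = Isp · g₀ = 309 × 9.81 = 3031.3 m/s.
Using Δv = v_e ln(m₀/m_f): Δv = v_e · ln(220,900/39,425) = 3031.3 × ln(5.603) = 3031.3 × 1.7233 ≈ 5224 m/s.

Δv ≈ 5.22 km/s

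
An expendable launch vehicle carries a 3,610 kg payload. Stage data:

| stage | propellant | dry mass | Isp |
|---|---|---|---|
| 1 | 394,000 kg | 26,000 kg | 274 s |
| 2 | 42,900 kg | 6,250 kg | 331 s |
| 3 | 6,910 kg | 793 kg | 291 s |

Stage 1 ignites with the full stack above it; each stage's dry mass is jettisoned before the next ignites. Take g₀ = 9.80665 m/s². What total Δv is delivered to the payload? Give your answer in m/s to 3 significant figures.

Ignition mass of stage 1 = 394,000+26,000 + 42,900+6,250 + 6,910+793 + 3,610 = 480,463 kg.
Stage 1: m₀ = 480,463 kg, m_f = 480,463 − 394,000 = 86,463 kg; Δv = 274×9.80665×ln(5.557) = 2687.0×1.7150 ≈ 4608 m/s.
Stage 2: m₀ = 60,463 kg, m_f = 60,463 − 42,900 = 17,563 kg; Δv = 331×9.80665×ln(3.443) = 3246.0×1.2362 ≈ 4013 m/s.
Stage 3: m₀ = 11,313 kg, m_f = 11,313 − 6,910 = 4,403 kg; Δv = 291×9.80665×ln(2.569) = 2853.7×0.9437 ≈ 2693 m/s.
Total Δv = 4608 + 4013 + 2693 = 11314 m/s.

Δv ≈ 11300 m/s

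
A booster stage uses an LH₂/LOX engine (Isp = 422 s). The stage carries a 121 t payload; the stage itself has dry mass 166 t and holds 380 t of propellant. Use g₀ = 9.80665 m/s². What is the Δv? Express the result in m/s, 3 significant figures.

Δv ≈ 3490 m/s

v_e = Isp · g₀ = 422 × 9.80665 = 4138.4 m/s.
m₀ = payload + dry + propellant = 121 + 166 + 380 = 667 t.
m_f = payload + dry = 121 + 166 = 287 t.
Rocket equation: Δv = v_e · ln(m₀/m_f) = 4138.4 × ln(2.324) = 4138.4 × 0.8433 ≈ 3490.0 m/s.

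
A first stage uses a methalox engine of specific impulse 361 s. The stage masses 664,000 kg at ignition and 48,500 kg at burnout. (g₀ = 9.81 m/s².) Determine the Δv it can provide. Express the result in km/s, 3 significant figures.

v_e = Isp · g₀ = 361 × 9.81 = 3541.4 m/s.
Using Δv = v_e ln(m₀/m_f): Δv = v_e · ln(m₀/m_f) = 3541.4 × ln(13.69) = 3541.4 × 2.6167 ≈ 9266.9 m/s.

Δv ≈ 9.27 km/s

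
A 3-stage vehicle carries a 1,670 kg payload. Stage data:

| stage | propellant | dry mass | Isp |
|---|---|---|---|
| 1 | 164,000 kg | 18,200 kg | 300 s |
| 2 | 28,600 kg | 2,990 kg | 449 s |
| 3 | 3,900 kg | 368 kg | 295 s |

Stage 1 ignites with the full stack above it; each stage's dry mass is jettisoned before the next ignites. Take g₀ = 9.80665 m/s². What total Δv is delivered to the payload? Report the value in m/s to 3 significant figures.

Ignition mass of stage 1 = 164,000+18,200 + 28,600+2,990 + 3,900+368 + 1,670 = 219,728 kg.
Stage 1: m₀ = 219,728 kg, m_f = 219,728 − 164,000 = 55,728 kg; Δv = 300×9.80665×ln(3.943) = 2942.0×1.3719 ≈ 4036 m/s.
Stage 2: m₀ = 37,528 kg, m_f = 37,528 − 28,600 = 8,928 kg; Δv = 449×9.80665×ln(4.203) = 4403.2×1.4359 ≈ 6323 m/s.
Stage 3: m₀ = 5,938 kg, m_f = 5,938 − 3,900 = 2,038 kg; Δv = 295×9.80665×ln(2.914) = 2893.0×1.0694 ≈ 3094 m/s.
Total Δv = 4036 + 6323 + 3094 = 13453 m/s.

Δv ≈ 13500 m/s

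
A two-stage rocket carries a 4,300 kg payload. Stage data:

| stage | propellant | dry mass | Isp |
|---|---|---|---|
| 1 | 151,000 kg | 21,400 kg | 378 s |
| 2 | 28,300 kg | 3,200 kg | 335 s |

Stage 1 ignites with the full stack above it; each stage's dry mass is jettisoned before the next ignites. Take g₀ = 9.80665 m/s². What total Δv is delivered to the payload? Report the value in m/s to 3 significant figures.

Ignition mass of stage 1 = 151,000+21,400 + 28,300+3,200 + 4,300 = 208,200 kg.
Stage 1: m₀ = 208,200 kg, m_f = 208,200 − 151,000 = 57,200 kg; Δv = 378×9.80665×ln(3.64) = 3706.9×1.2919 ≈ 4789 m/s.
Stage 2: m₀ = 35,800 kg, m_f = 35,800 − 28,300 = 7,500 kg; Δv = 335×9.80665×ln(4.773) = 3285.2×1.5630 ≈ 5135 m/s.
Total Δv = 4789 + 5135 = 9924 m/s.

Δv ≈ 9920 m/s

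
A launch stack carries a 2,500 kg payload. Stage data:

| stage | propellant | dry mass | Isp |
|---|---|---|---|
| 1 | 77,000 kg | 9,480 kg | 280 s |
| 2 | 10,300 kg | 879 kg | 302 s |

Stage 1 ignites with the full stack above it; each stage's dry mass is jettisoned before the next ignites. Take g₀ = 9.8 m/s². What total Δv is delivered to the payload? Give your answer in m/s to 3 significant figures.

Ignition mass of stage 1 = 77,000+9,480 + 10,300+879 + 2,500 = 100,159 kg.
Stage 1: m₀ = 100,159 kg, m_f = 100,159 − 77,000 = 23,159 kg; Δv = 280×9.8×ln(4.325) = 2744.0×1.4644 ≈ 4018 m/s.
Stage 2: m₀ = 13,679 kg, m_f = 13,679 − 10,300 = 3,379 kg; Δv = 302×9.8×ln(4.048) = 2959.6×1.3983 ≈ 4138 m/s.
Total Δv = 4018 + 4138 = 8156 m/s.

Δv ≈ 8160 m/s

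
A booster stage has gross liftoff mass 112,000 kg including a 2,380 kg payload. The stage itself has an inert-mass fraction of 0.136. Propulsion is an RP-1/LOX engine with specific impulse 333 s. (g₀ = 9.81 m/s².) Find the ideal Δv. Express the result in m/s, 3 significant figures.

Δv ≈ 6100 m/s

Stage wet mass = m₀ − payload = 112,000 − 2,380 = 109,620 kg.
Stage dry mass = ε × stage wet mass = 0.136 × 109,620 = 14,908.3 kg.
Burnout mass m_f = stage dry + payload = 14,908.3 + 2,380 = 17,288.3 kg.
v_e = Isp · g₀ = 333 × 9.81 = 3266.7 m/s.
By the Tsiolkovsky rocket equation, Δv = v_e · ln(112,000/17,288.3) = 3266.7 × ln(6.478) = 3266.7 × 1.8685 ≈ 6104 m/s.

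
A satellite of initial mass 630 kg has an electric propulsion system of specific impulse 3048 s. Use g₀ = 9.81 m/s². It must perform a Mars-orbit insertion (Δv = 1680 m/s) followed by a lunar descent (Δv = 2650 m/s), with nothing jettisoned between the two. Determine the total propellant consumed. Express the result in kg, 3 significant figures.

total propellant consumed ≈ 84.9 kg

v_e = Isp · g₀ = 3048 × 9.81 = 29900.9 m/s.
After the first burn: m = 630 × exp(−1680/29900.9) = 630 × 0.94536 = 595.577 kg.
After the second burn: m = 595.577 × exp(−2650/29900.9) = 595.577 × 0.91519 = 545.066 kg.
Total propellant = m₀ − m_final = 630 − 545.066 = 84.934 kg.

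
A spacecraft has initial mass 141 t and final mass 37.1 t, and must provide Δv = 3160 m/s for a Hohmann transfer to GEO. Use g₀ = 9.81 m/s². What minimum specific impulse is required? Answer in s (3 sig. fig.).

Isp ≈ 241 s

ln(m₀/m_f) = ln(141000/37100) = ln(3.801) = 1.3351.
Using Δv = v_e ln(m₀/m_f): v_e = Δv / ln(m₀/m_f) = 3160 / 1.3351 = 2366.8 m/s.
Isp = v_e / g₀ = 2366.8 / 9.81 = 241.3 s.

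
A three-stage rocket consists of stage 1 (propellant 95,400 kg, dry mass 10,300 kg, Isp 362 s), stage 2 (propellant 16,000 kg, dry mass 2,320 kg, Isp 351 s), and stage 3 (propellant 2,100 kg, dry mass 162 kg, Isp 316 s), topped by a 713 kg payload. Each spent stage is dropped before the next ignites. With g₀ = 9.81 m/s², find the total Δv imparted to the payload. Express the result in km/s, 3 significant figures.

Ignition mass of stage 1 = 95,400+10,300 + 16,000+2,320 + 2,100+162 + 713 = 126,995 kg.
Stage 1: m₀ = 126,995 kg, m_f = 126,995 − 95,400 = 31,595 kg; Δv = 362×9.81×ln(4.019) = 3551.2×1.3911 ≈ 4940 m/s.
Stage 2: m₀ = 21,295 kg, m_f = 21,295 − 16,000 = 5,295 kg; Δv = 351×9.81×ln(4.022) = 3443.3×1.3917 ≈ 4792 m/s.
Stage 3: m₀ = 2,975 kg, m_f = 2,975 − 2,100 = 875 kg; Δv = 316×9.81×ln(3.4) = 3100.0×1.2238 ≈ 3794 m/s.
Total Δv = 4940 + 4792 + 3794 = 13526 m/s.

Δv ≈ 13.5 km/s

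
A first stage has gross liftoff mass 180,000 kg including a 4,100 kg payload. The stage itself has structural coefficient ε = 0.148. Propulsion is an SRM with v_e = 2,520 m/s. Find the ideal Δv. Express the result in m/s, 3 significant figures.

Stage wet mass = m₀ − payload = 180,000 − 4,100 = 175,900 kg.
Stage dry mass = ε × stage wet mass = 0.148 × 175,900 = 26,033.2 kg.
Burnout mass m_f = stage dry + payload = 26,033.2 + 4,100 = 30,133.2 kg.
Rocket equation: Δv = v_e · ln(180,000/30,133.2) = 2520.0 × ln(5.973) = 2520.0 × 1.7873 ≈ 4504 m/s.

Δv ≈ 4500 m/s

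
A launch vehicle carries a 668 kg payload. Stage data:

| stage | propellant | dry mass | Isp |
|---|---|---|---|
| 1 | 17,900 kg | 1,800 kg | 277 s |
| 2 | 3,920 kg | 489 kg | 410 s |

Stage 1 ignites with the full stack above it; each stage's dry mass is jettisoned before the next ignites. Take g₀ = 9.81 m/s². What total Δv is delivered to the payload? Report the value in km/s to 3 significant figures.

Δv ≈ 9.43 km/s

Ignition mass of stage 1 = 17,900+1,800 + 3,920+489 + 668 = 24,777 kg.
Stage 1: m₀ = 24,777 kg, m_f = 24,777 − 17,900 = 6,877 kg; Δv = 277×9.81×ln(3.603) = 2717.4×1.2817 ≈ 3483 m/s.
Stage 2: m₀ = 5,077 kg, m_f = 5,077 − 3,920 = 1,157 kg; Δv = 410×9.81×ln(4.388) = 4022.1×1.4789 ≈ 5948 m/s.
Total Δv = 3483 + 5948 = 9431 m/s.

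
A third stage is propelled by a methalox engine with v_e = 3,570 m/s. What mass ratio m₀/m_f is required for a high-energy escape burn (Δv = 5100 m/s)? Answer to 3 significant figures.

mass ratio ≈ 4.17

Using Δv = v_e ln(m₀/m_f): m₀/m_f = exp(Δv / v_e) = exp(5100 / 3570.0) = exp(1.4286) = 4.1727.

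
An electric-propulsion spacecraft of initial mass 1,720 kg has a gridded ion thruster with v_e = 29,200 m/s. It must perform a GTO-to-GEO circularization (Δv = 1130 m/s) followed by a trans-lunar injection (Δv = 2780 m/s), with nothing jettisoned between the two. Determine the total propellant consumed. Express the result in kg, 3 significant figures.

After the first burn: m = 1720 × exp(−1130/29200.0) = 1720 × 0.96204 = 1,654.71 kg.
After the second burn: m = 1,654.71 × exp(−2780/29200.0) = 1,654.71 × 0.90919 = 1,504.45 kg.
Total propellant = m₀ − m_final = 1720 − 1,504.45 = 215.55 kg.

total propellant consumed ≈ 216 kg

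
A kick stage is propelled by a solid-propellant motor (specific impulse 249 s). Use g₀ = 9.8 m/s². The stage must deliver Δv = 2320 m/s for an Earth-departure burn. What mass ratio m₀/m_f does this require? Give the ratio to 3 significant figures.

v_e = Isp · g₀ = 249 × 9.8 = 2440.2 m/s.
Rocket equation: m₀/m_f = exp(Δv / v_e) = exp(2320 / 2440.2) = exp(0.9507) = 2.5876.

mass ratio ≈ 2.59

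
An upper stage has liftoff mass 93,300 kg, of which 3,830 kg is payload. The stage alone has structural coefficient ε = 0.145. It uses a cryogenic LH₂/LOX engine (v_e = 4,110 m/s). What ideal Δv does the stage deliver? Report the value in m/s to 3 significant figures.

Δv ≈ 7050 m/s

Stage wet mass = m₀ − payload = 93,300 − 3,830 = 89,470 kg.
Stage dry mass = ε × stage wet mass = 0.145 × 89,470 = 12,973.2 kg.
Burnout mass m_f = stage dry + payload = 12,973.2 + 3,830 = 16,803.2 kg.
Δv = v_e · ln(93,300/16,803.2) = 4110.0 × ln(5.553) = 4110.0 × 1.7143 ≈ 7046 m/s.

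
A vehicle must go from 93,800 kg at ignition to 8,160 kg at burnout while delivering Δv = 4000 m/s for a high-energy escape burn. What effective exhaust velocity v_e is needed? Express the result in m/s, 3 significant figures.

ln(m₀/m_f) = ln(93800/8160) = ln(11.5) = 2.4419.
v_e = Δv / ln(m₀/m_f) = 4000 / 2.4419 = 1638.1 m/s.

v_e ≈ 1640 m/s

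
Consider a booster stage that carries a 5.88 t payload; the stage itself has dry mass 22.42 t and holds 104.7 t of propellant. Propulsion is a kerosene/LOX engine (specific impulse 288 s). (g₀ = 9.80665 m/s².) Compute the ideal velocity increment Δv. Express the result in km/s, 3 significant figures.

Δv ≈ 4.37 km/s

v_e = Isp · g₀ = 288 × 9.80665 = 2824.3 m/s.
m₀ = payload + dry + propellant = 5.88 + 22.42 + 104.7 = 133 t.
m_f = payload + dry = 5.88 + 22.42 = 28.3 t.
Δv = v_e · ln(m₀/m_f) = 2824.3 × ln(4.7) = 2824.3 × 1.5475 ≈ 4370.6 m/s.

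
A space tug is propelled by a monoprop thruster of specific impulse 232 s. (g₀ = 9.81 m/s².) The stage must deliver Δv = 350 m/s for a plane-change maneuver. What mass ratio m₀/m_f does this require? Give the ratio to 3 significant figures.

mass ratio ≈ 1.17

v_e = Isp · g₀ = 232 × 9.81 = 2275.9 m/s.
Rocket equation: m₀/m_f = exp(Δv / v_e) = exp(350 / 2275.9) = exp(0.1538) = 1.1662.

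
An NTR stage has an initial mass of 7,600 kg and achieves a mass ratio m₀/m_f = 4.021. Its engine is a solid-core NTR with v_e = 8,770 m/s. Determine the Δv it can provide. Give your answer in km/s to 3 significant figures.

Δv ≈ 12.2 km/s

Δv = v_e · ln(4.021) = 8770.0 × 1.3915 ≈ 12203.7 m/s.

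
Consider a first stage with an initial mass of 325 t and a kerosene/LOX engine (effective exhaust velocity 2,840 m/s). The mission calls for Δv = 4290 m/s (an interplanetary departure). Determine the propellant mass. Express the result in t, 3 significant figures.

propellant mass ≈ 253 t

m₀/m_f = exp(Δv / v_e) = exp(4290 / 2840.0) = exp(1.5106) = 4.5293.
m_f = 325 / 4.5293 = 71.755 t, so propellant = m₀ − m_f = 325 − 71.755 = 253.245 t.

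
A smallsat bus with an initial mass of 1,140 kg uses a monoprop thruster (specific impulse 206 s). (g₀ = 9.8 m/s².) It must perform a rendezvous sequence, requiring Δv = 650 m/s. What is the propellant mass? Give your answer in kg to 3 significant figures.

v_e = Isp · g₀ = 206 × 9.8 = 2018.8 m/s.
Rocket equation: m₀/m_f = exp(Δv / v_e) = exp(650 / 2018.8) = exp(0.3220) = 1.3798.
m_f = 1,140 / 1.3798 = 826.207 kg, so propellant = m₀ − m_f = 1,140 − 826.207 = 313.793 kg.

propellant mass ≈ 314 kg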